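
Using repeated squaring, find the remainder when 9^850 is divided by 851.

752

9^1 ≡ 9 (mod 851)
9^2 ≡ 9^2 = 81 ≡ 81 (mod 851)
9^4 ≡ 81^2 = 6561 ≡ 604 (mod 851)
9^8 ≡ 604^2 = 364816 ≡ 588 (mod 851)
9^16 ≡ 588^2 = 345744 ≡ 238 (mod 851)
9^32 ≡ 238^2 = 56644 ≡ 478 (mod 851)
9^64 ≡ 478^2 = 228484 ≡ 416 (mod 851)
9^128 ≡ 416^2 = 173056 ≡ 303 (mod 851)
9^256 ≡ 303^2 = 91809 ≡ 752 (mod 851)
9^512 ≡ 752^2 = 565504 ≡ 440 (mod 851)
850 = 512 + 256 + 64 + 16 + 2 in binary powers of 2.
So 9^850 ≡ 440 · 752 · 416 · 238 · 81 ≡ 752 (mod 851).
Since 752 ≠ 1, base 9 is a Fermat witness: 851 is composite.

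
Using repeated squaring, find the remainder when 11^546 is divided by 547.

11^1 ≡ 11 (mod 547)
11^2 ≡ 11^2 = 121 ≡ 121 (mod 547)
11^4 ≡ 121^2 = 14641 ≡ 419 (mod 547)
11^8 ≡ 419^2 = 175561 ≡ 521 (mod 547)
11^16 ≡ 521^2 = 271441 ≡ 129 (mod 547)
11^32 ≡ 129^2 = 16641 ≡ 231 (mod 547)
11^64 ≡ 231^2 = 53361 ≡ 302 (mod 547)
11^128 ≡ 302^2 = 91204 ≡ 402 (mod 547)
11^256 ≡ 402^2 = 161604 ≡ 239 (mod 547)
11^512 ≡ 239^2 = 57121 ≡ 233 (mod 547)
546 = 512 + 32 + 2 in binary powers of 2.
So 11^546 ≡ 233 · 231 · 121 ≡ 1 (mod 547).
Since the result is 1, base 11 gives no evidence that 547 is composite.

1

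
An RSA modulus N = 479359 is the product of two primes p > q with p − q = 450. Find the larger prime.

Since p = q + 450, we have 479359 = q(q + 450), so q² + 450q − 479359 = 0.
Discriminant: 450² + 4·479359 = 202500 + 1917436 = 2119936; √2119936 = 1456.
q = (−450 + 1456)/2 = 503, and p = q + 450 = 953.
Check: 503 · 953 = 479359.

953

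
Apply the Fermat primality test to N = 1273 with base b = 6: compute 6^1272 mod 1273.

558

6^1 ≡ 6 (mod 1273)
6^2 ≡ 6^2 = 36 ≡ 36 (mod 1273)
6^4 ≡ 36^2 = 1296 ≡ 23 (mod 1273)
6^8 ≡ 23^2 = 529 ≡ 529 (mod 1273)
6^16 ≡ 529^2 = 279841 ≡ 1054 (mod 1273)
6^32 ≡ 1054^2 = 1110916 ≡ 860 (mod 1273)
6^64 ≡ 860^2 = 739600 ≡ 1260 (mod 1273)
6^128 ≡ 1260^2 = 1587600 ≡ 169 (mod 1273)
6^256 ≡ 169^2 = 28561 ≡ 555 (mod 1273)
6^512 ≡ 555^2 = 308025 ≡ 1232 (mod 1273)
6^1024 ≡ 1232^2 = 1517824 ≡ 408 (mod 1273)
1272 = 1024 + 128 + 64 + 32 + 16 + 8 in binary powers of 2.
So 6^1272 ≡ 408 · 169 · 1260 · 860 · 1054 · 529 ≡ 558 (mod 1273).
Since 558 ≠ 1, base 6 is a Fermat witness: 1273 is composite.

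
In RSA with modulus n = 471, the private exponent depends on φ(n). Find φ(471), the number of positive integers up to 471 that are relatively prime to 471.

Factor: 471 = 3 · 157.
φ(471) = (3−1) · (157−1) = 2 · 156 = 312.

312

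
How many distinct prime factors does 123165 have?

5

123165 = 3^2 · 13685
13685 = 5 · 2737
2737 = 7 · 391
391 = 17 · 23
123165 = 3^2 · 5 · 7 · 17 · 23, which has 5 distinct prime factors.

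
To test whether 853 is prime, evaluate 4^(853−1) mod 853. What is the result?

1

4^1 ≡ 4 (mod 853)
4^2 ≡ 4^2 = 16 ≡ 16 (mod 853)
4^4 ≡ 16^2 = 256 ≡ 256 (mod 853)
4^8 ≡ 256^2 = 65536 ≡ 708 (mod 853)
4^16 ≡ 708^2 = 501264 ≡ 553 (mod 853)
4^32 ≡ 553^2 = 305809 ≡ 435 (mod 853)
4^64 ≡ 435^2 = 189225 ≡ 712 (mod 853)
4^128 ≡ 712^2 = 506944 ≡ 262 (mod 853)
4^256 ≡ 262^2 = 68644 ≡ 404 (mod 853)
4^512 ≡ 404^2 = 163216 ≡ 293 (mod 853)
852 = 512 + 256 + 64 + 16 + 4 in binary powers of 2.
So 4^852 ≡ 293 · 404 · 712 · 553 · 256 ≡ 1 (mod 853).
Since the result is 1, base 4 gives no evidence that 853 is composite.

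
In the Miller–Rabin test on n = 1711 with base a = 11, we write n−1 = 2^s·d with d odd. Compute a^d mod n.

1294

1711 − 1 = 1710 = 2^1 · 855, so d = 855.
11^1 ≡ 11 (mod 1711)
11^2 ≡ 11^2 = 121 ≡ 121 (mod 1711)
11^4 ≡ 121^2 = 14641 ≡ 953 (mod 1711)
11^8 ≡ 953^2 = 908209 ≡ 1379 (mod 1711)
11^16 ≡ 1379^2 = 1901641 ≡ 720 (mod 1711)
11^32 ≡ 720^2 = 518400 ≡ 1678 (mod 1711)
11^64 ≡ 1678^2 = 2815684 ≡ 1089 (mod 1711)
11^128 ≡ 1089^2 = 1185921 ≡ 198 (mod 1711)
11^256 ≡ 198^2 = 39204 ≡ 1562 (mod 1711)
11^512 ≡ 1562^2 = 2439844 ≡ 1669 (mod 1711)
855 = 512 + 256 + 64 + 16 + 4 + 2 + 1 in binary powers of 2.
So 11^855 ≡ 1669 · 1562 · 1089 · 720 · 953 · 121 · 11 ≡ 1294 (mod 1711).
Squaring chain: 1294; never reaches −1, so base 11 is a Miller–Rabin witness that 1711 is composite.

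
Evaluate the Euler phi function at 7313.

7140

Factor: 7313 = 71 · 103.
φ(7313) = (71−1) · (103−1) = 70 · 102 = 7140.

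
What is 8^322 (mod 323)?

8^1 ≡ 8 (mod 323)
8^2 ≡ 8^2 = 64 ≡ 64 (mod 323)
8^4 ≡ 64^2 = 4096 ≡ 220 (mod 323)
8^8 ≡ 220^2 = 48400 ≡ 273 (mod 323)
8^16 ≡ 273^2 = 74529 ≡ 239 (mod 323)
8^32 ≡ 239^2 = 57121 ≡ 273 (mod 323)
8^64 ≡ 273^2 = 74529 ≡ 239 (mod 323)
8^128 ≡ 239^2 = 57121 ≡ 273 (mod 323)
8^256 ≡ 273^2 = 74529 ≡ 239 (mod 323)
322 = 256 + 64 + 2 in binary powers of 2.
So 8^322 ≡ 239 · 239 · 64 ≡ 30 (mod 323).
Since 30 ≠ 1, base 8 is a Fermat witness: 323 is composite.

30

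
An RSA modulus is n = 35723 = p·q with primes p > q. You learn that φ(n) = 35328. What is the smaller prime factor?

φ(n) = (p−1)(q−1) = n − (p+q) + 1, so p + q = 35723 − 35328 + 1 = 396.
p and q are the roots of t² − 396t + 35723 = 0.
Discriminant: 396² − 4·35723 = 156816 − 142892 = 13924; √13924 = 118.
q = (396 − 118)/2 = 139, p = (396 + 118)/2 = 257.
Check: 139 · 257 = 35723.

139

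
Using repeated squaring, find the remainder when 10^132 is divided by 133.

106

10^1 ≡ 10 (mod 133)
10^2 ≡ 10^2 = 100 ≡ 100 (mod 133)
10^4 ≡ 100^2 = 10000 ≡ 25 (mod 133)
10^8 ≡ 25^2 = 625 ≡ 93 (mod 133)
10^16 ≡ 93^2 = 8649 ≡ 4 (mod 133)
10^32 ≡ 4^2 = 16 ≡ 16 (mod 133)
10^64 ≡ 16^2 = 256 ≡ 123 (mod 133)
10^128 ≡ 123^2 = 15129 ≡ 100 (mod 133)
132 = 128 + 4 in binary powers of 2.
So 10^132 ≡ 100 · 25 ≡ 106 (mod 133).
Since 106 ≠ 1, base 10 is a Fermat witness: 133 is composite.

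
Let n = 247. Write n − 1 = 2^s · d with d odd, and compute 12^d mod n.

247 − 1 = 246 = 2^1 · 123, so d = 123.
12^1 ≡ 12 (mod 247)
12^2 ≡ 12^2 = 144 ≡ 144 (mod 247)
12^4 ≡ 144^2 = 20736 ≡ 235 (mod 247)
12^8 ≡ 235^2 = 55225 ≡ 144 (mod 247)
12^16 ≡ 144^2 = 20736 ≡ 235 (mod 247)
12^32 ≡ 235^2 = 55225 ≡ 144 (mod 247)
12^64 ≡ 144^2 = 20736 ≡ 235 (mod 247)
123 = 64 + 32 + 16 + 8 + 2 + 1 in binary powers of 2.
So 12^123 ≡ 235 · 144 · 235 · 144 · 144 · 12 ≡ 246 (mod 247).
Since 12^d ≡ 246 (mod 247), base 12 does not prove 247 composite.

246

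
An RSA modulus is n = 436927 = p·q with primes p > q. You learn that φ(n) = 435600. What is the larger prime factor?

φ(n) = (p−1)(q−1) = n − (p+q) + 1, so p + q = 436927 − 435600 + 1 = 1328.
p and q are the roots of t² − 1328t + 436927 = 0.
Discriminant: 1328² − 4·436927 = 1763584 − 1747708 = 15876; √15876 = 126.
q = (1328 − 126)/2 = 601, p = (1328 + 126)/2 = 727.
Check: 601 · 727 = 436927.

727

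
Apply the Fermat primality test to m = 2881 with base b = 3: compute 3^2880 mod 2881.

618

3^1 ≡ 3 (mod 2881)
3^2 ≡ 3^2 = 9 ≡ 9 (mod 2881)
3^4 ≡ 9^2 = 81 ≡ 81 (mod 2881)
3^8 ≡ 81^2 = 6561 ≡ 799 (mod 2881)
3^16 ≡ 799^2 = 638401 ≡ 1700 (mod 2881)
3^32 ≡ 1700^2 = 2890000 ≡ 357 (mod 2881)
3^64 ≡ 357^2 = 127449 ≡ 685 (mod 2881)
3^128 ≡ 685^2 = 469225 ≡ 2503 (mod 2881)
3^256 ≡ 2503^2 = 6265009 ≡ 1715 (mod 2881)
3^512 ≡ 1715^2 = 2941225 ≡ 2605 (mod 2881)
3^1024 ≡ 2605^2 = 6786025 ≡ 1270 (mod 2881)
3^2048 ≡ 1270^2 = 1612900 ≡ 2421 (mod 2881)
2880 = 2048 + 512 + 256 + 64 in binary powers of 2.
So 3^2880 ≡ 2421 · 2605 · 1715 · 685 ≡ 618 (mod 2881).
Since 618 ≠ 1, base 3 is a Fermat witness: 2881 is composite.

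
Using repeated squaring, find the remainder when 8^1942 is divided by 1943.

1715

8^1 ≡ 8 (mod 1943)
8^2 ≡ 8^2 = 64 ≡ 64 (mod 1943)
8^4 ≡ 64^2 = 4096 ≡ 210 (mod 1943)
8^8 ≡ 210^2 = 44100 ≡ 1354 (mod 1943)
8^16 ≡ 1354^2 = 1833316 ≡ 1067 (mod 1943)
8^32 ≡ 1067^2 = 1138489 ≡ 1834 (mod 1943)
8^64 ≡ 1834^2 = 3363556 ≡ 223 (mod 1943)
8^128 ≡ 223^2 = 49729 ≡ 1154 (mod 1943)
8^256 ≡ 1154^2 = 1331716 ≡ 761 (mod 1943)
8^512 ≡ 761^2 = 579121 ≡ 107 (mod 1943)
8^1024 ≡ 107^2 = 11449 ≡ 1734 (mod 1943)
1942 = 1024 + 512 + 256 + 128 + 16 + 4 + 2 in binary powers of 2.
So 8^1942 ≡ 1734 · 107 · 761 · 1154 · 1067 · 210 · 64 ≡ 1715 (mod 1943).
Since 1715 ≠ 1, base 8 is a Fermat witness: 1943 is composite.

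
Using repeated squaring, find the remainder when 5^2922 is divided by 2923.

936

5^1 ≡ 5 (mod 2923)
5^2 ≡ 5^2 = 25 ≡ 25 (mod 2923)
5^4 ≡ 25^2 = 625 ≡ 625 (mod 2923)
5^8 ≡ 625^2 = 390625 ≡ 1866 (mod 2923)
5^16 ≡ 1866^2 = 3481956 ≡ 663 (mod 2923)
5^32 ≡ 663^2 = 439569 ≡ 1119 (mod 2923)
5^64 ≡ 1119^2 = 1252161 ≡ 1117 (mod 2923)
5^128 ≡ 1117^2 = 1247689 ≡ 2491 (mod 2923)
5^256 ≡ 2491^2 = 6205081 ≡ 2475 (mod 2923)
5^512 ≡ 2475^2 = 6125625 ≡ 1940 (mod 2923)
5^1024 ≡ 1940^2 = 3763600 ≡ 1699 (mod 2923)
5^2048 ≡ 1699^2 = 2886601 ≡ 1600 (mod 2923)
2922 = 2048 + 512 + 256 + 64 + 32 + 8 + 2 in binary powers of 2.
So 5^2922 ≡ 1600 · 1940 · 2475 · 1117 · 1119 · 1866 · 25 ≡ 936 (mod 2923).
Since 936 ≠ 1, base 5 is a Fermat witness: 2923 is composite.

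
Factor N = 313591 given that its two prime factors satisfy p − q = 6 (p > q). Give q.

557

Since p = q + 6, we have 313591 = q(q + 6), so q² + 6q − 313591 = 0.
Discriminant: 6² + 4·313591 = 36 + 1254364 = 1254400; √1254400 = 1120.
q = (−6 + 1120)/2 = 557, and p = q + 6 = 563.
Check: 557 · 563 = 313591.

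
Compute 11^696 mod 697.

11^1 ≡ 11 (mod 697)
11^2 ≡ 11^2 = 121 ≡ 121 (mod 697)
11^4 ≡ 121^2 = 14641 ≡ 4 (mod 697)
11^8 ≡ 4^2 = 16 ≡ 16 (mod 697)
11^16 ≡ 16^2 = 256 ≡ 256 (mod 697)
11^32 ≡ 256^2 = 65536 ≡ 18 (mod 697)
11^64 ≡ 18^2 = 324 ≡ 324 (mod 697)
11^128 ≡ 324^2 = 104976 ≡ 426 (mod 697)
11^256 ≡ 426^2 = 181476 ≡ 256 (mod 697)
11^512 ≡ 256^2 = 65536 ≡ 18 (mod 697)
696 = 512 + 128 + 32 + 16 + 8 in binary powers of 2.
So 11^696 ≡ 18 · 426 · 18 · 256 · 16 ≡ 543 (mod 697).
Since 543 ≠ 1, base 11 is a Fermat witness: 697 is composite.

543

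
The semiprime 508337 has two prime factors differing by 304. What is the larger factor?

881

Since p = q + 304, we have 508337 = q(q + 304), so q² + 304q − 508337 = 0.
Discriminant: 304² + 4·508337 = 92416 + 2033348 = 2125764; √2125764 = 1458.
q = (−304 + 1458)/2 = 577, and p = q + 304 = 881.
Check: 577 · 881 = 508337.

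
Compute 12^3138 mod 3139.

12^1 ≡ 12 (mod 3139)
12^2 ≡ 12^2 = 144 ≡ 144 (mod 3139)
12^4 ≡ 144^2 = 20736 ≡ 1902 (mod 3139)
12^8 ≡ 1902^2 = 3617604 ≡ 1476 (mod 3139)
12^16 ≡ 1476^2 = 2178576 ≡ 110 (mod 3139)
12^32 ≡ 110^2 = 12100 ≡ 2683 (mod 3139)
12^64 ≡ 2683^2 = 7198489 ≡ 762 (mod 3139)
12^128 ≡ 762^2 = 580644 ≡ 3068 (mod 3139)
12^256 ≡ 3068^2 = 9412624 ≡ 1902 (mod 3139)
12^512 ≡ 1902^2 = 3617604 ≡ 1476 (mod 3139)
12^1024 ≡ 1476^2 = 2178576 ≡ 110 (mod 3139)
12^2048 ≡ 110^2 = 12100 ≡ 2683 (mod 3139)
3138 = 2048 + 1024 + 64 + 2 in binary powers of 2.
So 12^3138 ≡ 2683 · 110 · 762 · 144 ≡ 649 (mod 3139).
Since 649 ≠ 1, base 12 is a Fermat witness: 3139 is composite.

649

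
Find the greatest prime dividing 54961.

54961 = 17 · 3233
3233 = 53 · 61
61 is prime.
So 54961 = 17 · 53 · 61; the largest prime factor is 61.

61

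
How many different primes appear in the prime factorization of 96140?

96140 = 2^2 · 24035
24035 = 5 · 4807
4807 = 11 · 437
437 = 19 · 23
96140 = 2^2 · 5 · 11 · 19 · 23, which has 5 distinct prime factors.

5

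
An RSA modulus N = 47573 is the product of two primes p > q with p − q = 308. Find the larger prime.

421

Since p = q + 308, we have 47573 = q(q + 308), so q² + 308q − 47573 = 0.
Discriminant: 308² + 4·47573 = 94864 + 190292 = 285156; √285156 = 534.
q = (−308 + 534)/2 = 113, and p = q + 308 = 421.
Check: 113 · 421 = 47573.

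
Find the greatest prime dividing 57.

57 = 3 · 19
19 is prime.
So 57 = 3 · 19; the largest prime factor is 19.

19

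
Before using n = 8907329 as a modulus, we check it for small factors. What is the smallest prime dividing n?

79

8907329 is odd.
Digit sum 38, not divisible by 3.
Ends in 9: not divisible by 5.
7: 8907329 = 7·1272475 + 4
11: 8907329 = 11·809757 + 2
13: 8907329 = 13·685179 + 2
17: 8907329 = 17·523960 + 9
19: 8907329 = 19·468806 + 15
23: 8907329 = 23·387275 + 4
29: 8907329 = 29·307149 + 8
31: 8907329 = 31·287333 + 6
37: 8907329 = 37·240738 + 23
41: 8907329 = 41·217251 + 38
43: 8907329 = 43·207147 + 8
47: 8907329 = 47·189517 + 30
53: 8907329 = 53·168062 + 43
59: 8907329 = 59·150971 + 40
61: 8907329 = 61·146021 + 48
67: 8907329 = 67·132945 + 14
71: 8907329 = 71·125455 + 24
73: 8907329 = 73·122018 + 15
79: 8907329 = 79·112751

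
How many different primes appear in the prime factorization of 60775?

4

60775 = 5^2 · 2431
2431 = 11 · 221
221 = 13 · 17
60775 = 5^2 · 11 · 13 · 17, which has 4 distinct prime factors.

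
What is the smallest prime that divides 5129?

23

5129 is odd.
Digit sum 17, not divisible by 3.
Ends in 9: not divisible by 5.
7: 5129 = 7·732 + 5
11: 5129 = 11·466 + 3
13: 5129 = 13·394 + 7
17: 5129 = 17·301 + 12
19: 5129 = 19·269 + 18
23: 5129 = 23·223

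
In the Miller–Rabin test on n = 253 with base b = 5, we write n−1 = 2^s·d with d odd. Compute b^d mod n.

191

253 − 1 = 252 = 2^2 · 63, so d = 63.
5^1 ≡ 5 (mod 253)
5^2 ≡ 5^2 = 25 ≡ 25 (mod 253)
5^4 ≡ 25^2 = 625 ≡ 119 (mod 253)
5^8 ≡ 119^2 = 14161 ≡ 246 (mod 253)
5^16 ≡ 246^2 = 60516 ≡ 49 (mod 253)
5^32 ≡ 49^2 = 2401 ≡ 124 (mod 253)
63 = 32 + 16 + 8 + 4 + 2 + 1 in binary powers of 2.
So 5^63 ≡ 124 · 49 · 246 · 119 · 25 · 5 ≡ 191 (mod 253).
Squaring chain: 191 → 49; never reaches −1, so base 5 is a Miller–Rabin witness that 253 is composite.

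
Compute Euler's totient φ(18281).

18000

Factor: 18281 = 101 · 181.
φ(18281) = (101−1) · (181−1) = 100 · 180 = 18000.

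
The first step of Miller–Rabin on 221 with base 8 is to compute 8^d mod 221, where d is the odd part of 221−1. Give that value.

83

221 − 1 = 220 = 2^2 · 55, so d = 55.
8^1 ≡ 8 (mod 221)
8^2 ≡ 8^2 = 64 ≡ 64 (mod 221)
8^4 ≡ 64^2 = 4096 ≡ 118 (mod 221)
8^8 ≡ 118^2 = 13924 ≡ 1 (mod 221)
8^16 ≡ 1^2 = 1 ≡ 1 (mod 221)
8^32 ≡ 1^2 = 1 ≡ 1 (mod 221)
55 = 32 + 16 + 4 + 2 + 1 in binary powers of 2.
So 8^55 ≡ 1 · 1 · 118 · 64 · 8 ≡ 83 (mod 221).
Squaring chain: 83 → 38; never reaches −1, so base 8 is a Miller–Rabin witness that 221 is composite.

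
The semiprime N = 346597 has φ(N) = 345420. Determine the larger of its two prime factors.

φ(n) = (p−1)(q−1) = n − (p+q) + 1, so p + q = 346597 − 345420 + 1 = 1178.
p and q are the roots of t² − 1178t + 346597 = 0.
Discriminant: 1178² − 4·346597 = 1387684 − 1386388 = 1296; √1296 = 36.
q = (1178 − 36)/2 = 571, p = (1178 + 36)/2 = 607.
Check: 571 · 607 = 346597.

607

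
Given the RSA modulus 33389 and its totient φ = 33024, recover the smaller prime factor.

173

φ(n) = (p−1)(q−1) = n − (p+q) + 1, so p + q = 33389 − 33024 + 1 = 366.
p and q are the roots of t² − 366t + 33389 = 0.
Discriminant: 366² − 4·33389 = 133956 − 133556 = 400; √400 = 20.
q = (366 − 20)/2 = 173, p = (366 + 20)/2 = 193.
Check: 173 · 193 = 33389.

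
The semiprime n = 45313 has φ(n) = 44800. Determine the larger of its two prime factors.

φ(n) = (p−1)(q−1) = n − (p+q) + 1, so p + q = 45313 − 44800 + 1 = 514.
p and q are the roots of t² − 514t + 45313 = 0.
Discriminant: 514² − 4·45313 = 264196 − 181252 = 82944; √82944 = 288.
q = (514 − 288)/2 = 113, p = (514 + 288)/2 = 401.
Check: 113 · 401 = 45313.

401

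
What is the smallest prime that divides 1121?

19

1121 is odd.
Digit sum 5, not divisible by 3.
Ends in 1: not divisible by 5.
7: 1121 = 7·160 + 1
11: 1121 = 11·101 + 10
13: 1121 = 13·86 + 3
17: 1121 = 17·65 + 16
19: 1121 = 19·59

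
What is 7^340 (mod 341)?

56

7^1 ≡ 7 (mod 341)
7^2 ≡ 7^2 = 49 ≡ 49 (mod 341)
7^4 ≡ 49^2 = 2401 ≡ 14 (mod 341)
7^8 ≡ 14^2 = 196 ≡ 196 (mod 341)
7^16 ≡ 196^2 = 38416 ≡ 224 (mod 341)
7^32 ≡ 224^2 = 50176 ≡ 49 (mod 341)
7^64 ≡ 49^2 = 2401 ≡ 14 (mod 341)
7^128 ≡ 14^2 = 196 ≡ 196 (mod 341)
7^256 ≡ 196^2 = 38416 ≡ 224 (mod 341)
340 = 256 + 64 + 16 + 4 in binary powers of 2.
So 7^340 ≡ 224 · 14 · 224 · 14 ≡ 56 (mod 341).
Since 56 ≠ 1, base 7 is a Fermat witness: 341 is composite.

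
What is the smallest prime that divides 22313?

53

22313 is odd.
Digit sum 11, not divisible by 3.
Ends in 3: not divisible by 5.
7: 22313 = 7·3187 + 4
11: 22313 = 11·2028 + 5
13: 22313 = 13·1716 + 5
17: 22313 = 17·1312 + 9
19: 22313 = 19·1174 + 7
23: 22313 = 23·970 + 3
29: 22313 = 29·769 + 12
31: 22313 = 31·719 + 24
37: 22313 = 37·603 + 2
41: 22313 = 41·544 + 9
43: 22313 = 43·518 + 39
47: 22313 = 47·474 + 35
53: 22313 = 53·421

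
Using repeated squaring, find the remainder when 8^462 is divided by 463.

8^1 ≡ 8 (mod 463)
8^2 ≡ 8^2 = 64 ≡ 64 (mod 463)
8^4 ≡ 64^2 = 4096 ≡ 392 (mod 463)
8^8 ≡ 392^2 = 153664 ≡ 411 (mod 463)
8^16 ≡ 411^2 = 168921 ≡ 389 (mod 463)
8^32 ≡ 389^2 = 151321 ≡ 383 (mod 463)
8^64 ≡ 383^2 = 146689 ≡ 381 (mod 463)
8^128 ≡ 381^2 = 145161 ≡ 242 (mod 463)
8^256 ≡ 242^2 = 58564 ≡ 226 (mod 463)
462 = 256 + 128 + 64 + 8 + 4 + 2 in binary powers of 2.
So 8^462 ≡ 226 · 242 · 381 · 411 · 392 · 64 ≡ 1 (mod 463).
Since the result is 1, base 8 gives no evidence that 463 is composite.

1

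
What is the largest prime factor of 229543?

71

229543 = 53 · 4331
4331 = 61 · 71
71 is prime.
So 229543 = 53 · 61 · 71; the largest prime factor is 71.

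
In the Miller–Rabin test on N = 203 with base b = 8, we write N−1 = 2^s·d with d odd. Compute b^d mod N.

155

203 − 1 = 202 = 2^1 · 101, so d = 101.
8^1 ≡ 8 (mod 203)
8^2 ≡ 8^2 = 64 ≡ 64 (mod 203)
8^4 ≡ 64^2 = 4096 ≡ 36 (mod 203)
8^8 ≡ 36^2 = 1296 ≡ 78 (mod 203)
8^16 ≡ 78^2 = 6084 ≡ 197 (mod 203)
8^32 ≡ 197^2 = 38809 ≡ 36 (mod 203)
8^64 ≡ 36^2 = 1296 ≡ 78 (mod 203)
101 = 64 + 32 + 4 + 1 in binary powers of 2.
So 8^101 ≡ 78 · 36 · 36 · 8 ≡ 155 (mod 203).
Squaring chain: 155; never reaches −1, so base 8 is a Miller–Rabin witness that 203 is composite.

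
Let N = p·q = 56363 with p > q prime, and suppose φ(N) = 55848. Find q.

157

φ(n) = (p−1)(q−1) = n − (p+q) + 1, so p + q = 56363 − 55848 + 1 = 516.
p and q are the roots of t² − 516t + 56363 = 0.
Discriminant: 516² − 4·56363 = 266256 − 225452 = 40804; √40804 = 202.
q = (516 − 202)/2 = 157, p = (516 + 202)/2 = 359.
Check: 157 · 359 = 56363.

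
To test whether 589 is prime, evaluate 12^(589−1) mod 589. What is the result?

12^1 ≡ 12 (mod 589)
12^2 ≡ 12^2 = 144 ≡ 144 (mod 589)
12^4 ≡ 144^2 = 20736 ≡ 121 (mod 589)
12^8 ≡ 121^2 = 14641 ≡ 505 (mod 589)
12^16 ≡ 505^2 = 255025 ≡ 577 (mod 589)
12^32 ≡ 577^2 = 332929 ≡ 144 (mod 589)
12^64 ≡ 144^2 = 20736 ≡ 121 (mod 589)
12^128 ≡ 121^2 = 14641 ≡ 505 (mod 589)
12^256 ≡ 505^2 = 255025 ≡ 577 (mod 589)
12^512 ≡ 577^2 = 332929 ≡ 144 (mod 589)
588 = 512 + 64 + 8 + 4 in binary powers of 2.
So 12^588 ≡ 144 · 121 · 505 · 121 ≡ 39 (mod 589).
Since 39 ≠ 1, base 12 is a Fermat witness: 589 is composite.

39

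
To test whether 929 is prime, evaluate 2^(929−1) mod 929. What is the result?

2^1 ≡ 2 (mod 929)
2^2 ≡ 2^2 = 4 ≡ 4 (mod 929)
2^4 ≡ 4^2 = 16 ≡ 16 (mod 929)
2^8 ≡ 16^2 = 256 ≡ 256 (mod 929)
2^16 ≡ 256^2 = 65536 ≡ 506 (mod 929)
2^32 ≡ 506^2 = 256036 ≡ 561 (mod 929)
2^64 ≡ 561^2 = 314721 ≡ 719 (mod 929)
2^128 ≡ 719^2 = 516961 ≡ 437 (mod 929)
2^256 ≡ 437^2 = 190969 ≡ 524 (mod 929)
2^512 ≡ 524^2 = 274576 ≡ 521 (mod 929)
928 = 512 + 256 + 128 + 32 in binary powers of 2.
So 2^928 ≡ 521 · 524 · 437 · 561 ≡ 1 (mod 929).
Since the result is 1, base 2 gives no evidence that 929 is composite.

1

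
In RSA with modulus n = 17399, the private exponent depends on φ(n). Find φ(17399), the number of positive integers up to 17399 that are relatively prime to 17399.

Factor: 17399 = 127 · 137.
φ(17399) = (127−1) · (137−1) = 126 · 136 = 17136.

17136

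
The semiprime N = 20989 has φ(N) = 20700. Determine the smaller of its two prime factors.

φ(n) = (p−1)(q−1) = n − (p+q) + 1, so p + q = 20989 − 20700 + 1 = 290.
p and q are the roots of t² − 290t + 20989 = 0.
Discriminant: 290² − 4·20989 = 84100 − 83956 = 144; √144 = 12.
q = (290 − 12)/2 = 139, p = (290 + 12)/2 = 151.
Check: 139 · 151 = 20989.

139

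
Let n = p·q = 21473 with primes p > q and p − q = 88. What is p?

197

Since p = q + 88, we have 21473 = q(q + 88), so q² + 88q − 21473 = 0.
Discriminant: 88² + 4·21473 = 7744 + 85892 = 93636; √93636 = 306.
q = (−88 + 306)/2 = 109, and p = q + 88 = 197.
Check: 109 · 197 = 21473.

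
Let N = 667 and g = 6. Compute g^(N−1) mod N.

6^1 ≡ 6 (mod 667)
6^2 ≡ 6^2 = 36 ≡ 36 (mod 667)
6^4 ≡ 36^2 = 1296 ≡ 629 (mod 667)
6^8 ≡ 629^2 = 395641 ≡ 110 (mod 667)
6^16 ≡ 110^2 = 12100 ≡ 94 (mod 667)
6^32 ≡ 94^2 = 8836 ≡ 165 (mod 667)
6^64 ≡ 165^2 = 27225 ≡ 545 (mod 667)
6^128 ≡ 545^2 = 297025 ≡ 210 (mod 667)
6^256 ≡ 210^2 = 44100 ≡ 78 (mod 667)
6^512 ≡ 78^2 = 6084 ≡ 81 (mod 667)
666 = 512 + 128 + 16 + 8 + 2 in binary powers of 2.
So 6^666 ≡ 81 · 210 · 94 · 110 · 36 ≡ 81 (mod 667).
Since 81 ≠ 1, base 6 is a Fermat witness: 667 is composite.

81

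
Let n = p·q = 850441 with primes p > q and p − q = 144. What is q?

Since p = q + 144, we have 850441 = q(q + 144), so q² + 144q − 850441 = 0.
Discriminant: 144² + 4·850441 = 20736 + 3401764 = 3422500; √3422500 = 1850.
q = (−144 + 1850)/2 = 853, and p = q + 144 = 997.
Check: 853 · 997 = 850441.

853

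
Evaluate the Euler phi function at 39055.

Factor: 39055 = 5 · 73 · 107.
φ(39055) = (5−1) · (73−1) · (107−1) = 4 · 72 · 106 = 30528.

30528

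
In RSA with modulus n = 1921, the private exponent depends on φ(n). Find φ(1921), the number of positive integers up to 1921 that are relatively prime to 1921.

Factor: 1921 = 17 · 113.
φ(1921) = (17−1) · (113−1) = 16 · 112 = 1792.

1792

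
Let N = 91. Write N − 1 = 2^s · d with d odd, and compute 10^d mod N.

91 − 1 = 90 = 2^1 · 45, so d = 45.
10^1 ≡ 10 (mod 91)
10^2 ≡ 10^2 = 100 ≡ 9 (mod 91)
10^4 ≡ 9^2 = 81 ≡ 81 (mod 91)
10^8 ≡ 81^2 = 6561 ≡ 9 (mod 91)
10^16 ≡ 9^2 = 81 ≡ 81 (mod 91)
10^32 ≡ 81^2 = 6561 ≡ 9 (mod 91)
45 = 32 + 8 + 4 + 1 in binary powers of 2.
So 10^45 ≡ 9 · 9 · 81 · 10 ≡ 90 (mod 91).
Since 10^d ≡ 90 (mod 91), base 10 does not prove 91 composite.

90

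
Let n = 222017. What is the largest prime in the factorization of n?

71

222017 = 53 · 4189
4189 = 59 · 71
71 is prime.
So 222017 = 53 · 59 · 71; the largest prime factor is 71.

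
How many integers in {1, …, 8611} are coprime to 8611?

Factor: 8611 = 79 · 109.
φ(8611) = (79−1) · (109−1) = 78 · 108 = 8424.

8424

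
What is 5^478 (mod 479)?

1

5^1 ≡ 5 (mod 479)
5^2 ≡ 5^2 = 25 ≡ 25 (mod 479)
5^4 ≡ 25^2 = 625 ≡ 146 (mod 479)
5^8 ≡ 146^2 = 21316 ≡ 240 (mod 479)
5^16 ≡ 240^2 = 57600 ≡ 120 (mod 479)
5^32 ≡ 120^2 = 14400 ≡ 30 (mod 479)
5^64 ≡ 30^2 = 900 ≡ 421 (mod 479)
5^128 ≡ 421^2 = 177241 ≡ 11 (mod 479)
5^256 ≡ 11^2 = 121 ≡ 121 (mod 479)
478 = 256 + 128 + 64 + 16 + 8 + 4 + 2 in binary powers of 2.
So 5^478 ≡ 121 · 11 · 421 · 120 · 240 · 146 · 25 ≡ 1 (mod 479).
Since the result is 1, base 5 gives no evidence that 479 is composite.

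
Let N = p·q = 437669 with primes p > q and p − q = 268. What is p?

Since p = q + 268, we have 437669 = q(q + 268), so q² + 268q − 437669 = 0.
Discriminant: 268² + 4·437669 = 71824 + 1750676 = 1822500; √1822500 = 1350.
q = (−268 + 1350)/2 = 541, and p = q + 268 = 809.
Check: 541 · 809 = 437669.

809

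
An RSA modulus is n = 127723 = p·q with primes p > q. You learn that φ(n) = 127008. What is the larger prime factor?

379

φ(n) = (p−1)(q−1) = n − (p+q) + 1, so p + q = 127723 − 127008 + 1 = 716.
p and q are the roots of t² − 716t + 127723 = 0.
Discriminant: 716² − 4·127723 = 512656 − 510892 = 1764; √1764 = 42.
q = (716 − 42)/2 = 337, p = (716 + 42)/2 = 379.
Check: 337 · 379 = 127723.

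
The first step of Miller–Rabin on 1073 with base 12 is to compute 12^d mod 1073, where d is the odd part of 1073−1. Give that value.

423

1073 − 1 = 1072 = 2^4 · 67, so d = 67.
12^1 ≡ 12 (mod 1073)
12^2 ≡ 12^2 = 144 ≡ 144 (mod 1073)
12^4 ≡ 144^2 = 20736 ≡ 349 (mod 1073)
12^8 ≡ 349^2 = 121801 ≡ 552 (mod 1073)
12^16 ≡ 552^2 = 304704 ≡ 1045 (mod 1073)
12^32 ≡ 1045^2 = 1092025 ≡ 784 (mod 1073)
12^64 ≡ 784^2 = 614656 ≡ 900 (mod 1073)
67 = 64 + 2 + 1 in binary powers of 2.
So 12^67 ≡ 900 · 144 · 12 ≡ 423 (mod 1073).
Squaring chain: 423 → 811 → 1045 → 784; never reaches −1, so base 12 is a Miller–Rabin witness that 1073 is composite.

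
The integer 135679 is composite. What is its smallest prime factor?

135679 is odd.
Digit sum 31, not divisible by 3.
Ends in 9: not divisible by 5.
7: 135679 = 7·19382 + 5
11: 135679 = 11·12334 + 5
13: 135679 = 13·10436 + 11
17: 135679 = 17·7981 + 2
19: 135679 = 19·7141

19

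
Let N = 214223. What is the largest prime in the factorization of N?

89

214223 = 29 · 7387
7387 = 83 · 89
89 is prime.
So 214223 = 29 · 83 · 89; the largest prime factor is 89.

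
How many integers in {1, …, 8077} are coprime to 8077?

Factor: 8077 = 41 · 197.
φ(8077) = (41−1) · (197−1) = 40 · 196 = 7840.

7840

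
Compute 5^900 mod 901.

13

5^1 ≡ 5 (mod 901)
5^2 ≡ 5^2 = 25 ≡ 25 (mod 901)
5^4 ≡ 25^2 = 625 ≡ 625 (mod 901)
5^8 ≡ 625^2 = 390625 ≡ 492 (mod 901)
5^16 ≡ 492^2 = 242064 ≡ 596 (mod 901)
5^32 ≡ 596^2 = 355216 ≡ 222 (mod 901)
5^64 ≡ 222^2 = 49284 ≡ 630 (mod 901)
5^128 ≡ 630^2 = 396900 ≡ 460 (mod 901)
5^256 ≡ 460^2 = 211600 ≡ 766 (mod 901)
5^512 ≡ 766^2 = 586756 ≡ 205 (mod 901)
900 = 512 + 256 + 128 + 4 in binary powers of 2.
So 5^900 ≡ 205 · 766 · 460 · 625 ≡ 13 (mod 901).
Since 13 ≠ 1, base 5 is a Fermat witness: 901 is composite.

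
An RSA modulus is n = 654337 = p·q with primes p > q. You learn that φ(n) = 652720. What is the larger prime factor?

φ(n) = (p−1)(q−1) = n − (p+q) + 1, so p + q = 654337 − 652720 + 1 = 1618.
p and q are the roots of t² − 1618t + 654337 = 0.
Discriminant: 1618² − 4·654337 = 2617924 − 2617348 = 576; √576 = 24.
q = (1618 − 24)/2 = 797, p = (1618 + 24)/2 = 821.
Check: 797 · 821 = 654337.

821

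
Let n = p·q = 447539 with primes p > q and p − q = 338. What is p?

859

Since p = q + 338, we have 447539 = q(q + 338), so q² + 338q − 447539 = 0.
Discriminant: 338² + 4·447539 = 114244 + 1790156 = 1904400; √1904400 = 1380.
q = (−338 + 1380)/2 = 521, and p = q + 338 = 859.
Check: 521 · 859 = 447539.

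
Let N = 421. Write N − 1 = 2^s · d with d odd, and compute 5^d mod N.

420

421 − 1 = 420 = 2^2 · 105, so d = 105.
5^1 ≡ 5 (mod 421)
5^2 ≡ 5^2 = 25 ≡ 25 (mod 421)
5^4 ≡ 25^2 = 625 ≡ 204 (mod 421)
5^8 ≡ 204^2 = 41616 ≡ 358 (mod 421)
5^16 ≡ 358^2 = 128164 ≡ 180 (mod 421)
5^32 ≡ 180^2 = 32400 ≡ 404 (mod 421)
5^64 ≡ 404^2 = 163216 ≡ 289 (mod 421)
105 = 64 + 32 + 8 + 1 in binary powers of 2.
So 5^105 ≡ 289 · 404 · 358 · 5 ≡ 420 (mod 421).
Since 5^d ≡ 420 (mod 421), base 5 does not prove 421 composite.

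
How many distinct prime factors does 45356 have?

45356 = 2^2 · 11339
11339 = 17 · 667
667 = 23 · 29
45356 = 2^2 · 17 · 23 · 29, which has 4 distinct prime factors.

4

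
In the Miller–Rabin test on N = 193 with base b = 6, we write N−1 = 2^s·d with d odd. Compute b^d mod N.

23

193 − 1 = 192 = 2^6 · 3, so d = 3.
6^1 ≡ 6 (mod 193)
6^2 ≡ 6^2 = 36 ≡ 36 (mod 193)
3 = 2 + 1 in binary powers of 2.
So 6^3 ≡ 36 · 6 ≡ 23 (mod 193).
Squaring chain: 23 → 143 → 184 → 81 → 192 → 1; reaches −1, so base 6 does not prove 193 composite.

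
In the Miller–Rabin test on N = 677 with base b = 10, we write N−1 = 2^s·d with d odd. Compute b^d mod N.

676

677 − 1 = 676 = 2^2 · 169, so d = 169.
10^1 ≡ 10 (mod 677)
10^2 ≡ 10^2 = 100 ≡ 100 (mod 677)
10^4 ≡ 100^2 = 10000 ≡ 522 (mod 677)
10^8 ≡ 522^2 = 272484 ≡ 330 (mod 677)
10^16 ≡ 330^2 = 108900 ≡ 580 (mod 677)
10^32 ≡ 580^2 = 336400 ≡ 608 (mod 677)
10^64 ≡ 608^2 = 369664 ≡ 22 (mod 677)
10^128 ≡ 22^2 = 484 ≡ 484 (mod 677)
169 = 128 + 32 + 8 + 1 in binary powers of 2.
So 10^169 ≡ 484 · 608 · 330 · 10 ≡ 676 (mod 677).
Since 10^d ≡ 676 (mod 677), base 10 does not prove 677 composite.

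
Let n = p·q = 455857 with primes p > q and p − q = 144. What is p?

Since p = q + 144, we have 455857 = q(q + 144), so q² + 144q − 455857 = 0.
Discriminant: 144² + 4·455857 = 20736 + 1823428 = 1844164; √1844164 = 1358.
q = (−144 + 1358)/2 = 607, and p = q + 144 = 751.
Check: 607 · 751 = 455857.

751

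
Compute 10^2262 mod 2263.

10^1 ≡ 10 (mod 2263)
10^2 ≡ 10^2 = 100 ≡ 100 (mod 2263)
10^4 ≡ 100^2 = 10000 ≡ 948 (mod 2263)
10^8 ≡ 948^2 = 898704 ≡ 293 (mod 2263)
10^16 ≡ 293^2 = 85849 ≡ 2118 (mod 2263)
10^32 ≡ 2118^2 = 4485924 ≡ 658 (mod 2263)
10^64 ≡ 658^2 = 432964 ≡ 731 (mod 2263)
10^128 ≡ 731^2 = 534361 ≡ 293 (mod 2263)
10^256 ≡ 293^2 = 85849 ≡ 2118 (mod 2263)
10^512 ≡ 2118^2 = 4485924 ≡ 658 (mod 2263)
10^1024 ≡ 658^2 = 432964 ≡ 731 (mod 2263)
10^2048 ≡ 731^2 = 534361 ≡ 293 (mod 2263)
2262 = 2048 + 128 + 64 + 16 + 4 + 2 in binary powers of 2.
So 10^2262 ≡ 293 · 293 · 731 · 2118 · 948 · 100 ≡ 2236 (mod 2263).
Since 2236 ≠ 1, base 10 is a Fermat witness: 2263 is composite.

2236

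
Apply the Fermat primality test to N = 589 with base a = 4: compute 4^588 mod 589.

4^1 ≡ 4 (mod 589)
4^2 ≡ 4^2 = 16 ≡ 16 (mod 589)
4^4 ≡ 16^2 = 256 ≡ 256 (mod 589)
4^8 ≡ 256^2 = 65536 ≡ 157 (mod 589)
4^16 ≡ 157^2 = 24649 ≡ 500 (mod 589)
4^32 ≡ 500^2 = 250000 ≡ 264 (mod 589)
4^64 ≡ 264^2 = 69696 ≡ 194 (mod 589)
4^128 ≡ 194^2 = 37636 ≡ 529 (mod 589)
4^256 ≡ 529^2 = 279841 ≡ 66 (mod 589)
4^512 ≡ 66^2 = 4356 ≡ 233 (mod 589)
588 = 512 + 64 + 8 + 4 in binary powers of 2.
So 4^588 ≡ 233 · 194 · 157 · 256 ≡ 64 (mod 589).
Since 64 ≠ 1, base 4 is a Fermat witness: 589 is composite.

64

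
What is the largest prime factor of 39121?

39121 = 19 · 2059
2059 = 29 · 71
71 is prime.
So 39121 = 19 · 29 · 71; the largest prime factor is 71.

71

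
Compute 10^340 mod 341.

67

10^1 ≡ 10 (mod 341)
10^2 ≡ 10^2 = 100 ≡ 100 (mod 341)
10^4 ≡ 100^2 = 10000 ≡ 111 (mod 341)
10^8 ≡ 111^2 = 12321 ≡ 45 (mod 341)
10^16 ≡ 45^2 = 2025 ≡ 320 (mod 341)
10^32 ≡ 320^2 = 102400 ≡ 100 (mod 341)
10^64 ≡ 100^2 = 10000 ≡ 111 (mod 341)
10^128 ≡ 111^2 = 12321 ≡ 45 (mod 341)
10^256 ≡ 45^2 = 2025 ≡ 320 (mod 341)
340 = 256 + 64 + 16 + 4 in binary powers of 2.
So 10^340 ≡ 320 · 111 · 320 · 111 ≡ 67 (mod 341).
Since 67 ≠ 1, base 10 is a Fermat witness: 341 is composite.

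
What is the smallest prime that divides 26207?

26207 is odd.
Digit sum 17, not divisible by 3.
Ends in 7: not divisible by 5.
7: 26207 = 7·3743 + 6
11: 26207 = 11·2382 + 5
13: 26207 = 13·2015 + 12
17: 26207 = 17·1541 + 10
19: 26207 = 19·1379 + 6
23: 26207 = 23·1139 + 10
29: 26207 = 29·903 + 20
31: 26207 = 31·845 + 12
37: 26207 = 37·708 + 11
41: 26207 = 41·639 + 8
43: 26207 = 43·609 + 20
47: 26207 = 47·557 + 28
53: 26207 = 53·494 + 25
59: 26207 = 59·444 + 11
61: 26207 = 61·429 + 38
67: 26207 = 67·391 + 10
71: 26207 = 71·369 + 8
73: 26207 = 73·359

73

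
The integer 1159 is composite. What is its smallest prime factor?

1159 is odd.
Digit sum 16, not divisible by 3.
Ends in 9: not divisible by 5.
7: 1159 = 7·165 + 4
11: 1159 = 11·105 + 4
13: 1159 = 13·89 + 2
17: 1159 = 17·68 + 3
19: 1159 = 19·61

19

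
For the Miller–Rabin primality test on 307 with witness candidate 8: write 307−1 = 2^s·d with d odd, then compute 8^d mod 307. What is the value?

306

307 − 1 = 306 = 2^1 · 153, so d = 153.
8^1 ≡ 8 (mod 307)
8^2 ≡ 8^2 = 64 ≡ 64 (mod 307)
8^4 ≡ 64^2 = 4096 ≡ 105 (mod 307)
8^8 ≡ 105^2 = 11025 ≡ 280 (mod 307)
8^16 ≡ 280^2 = 78400 ≡ 115 (mod 307)
8^32 ≡ 115^2 = 13225 ≡ 24 (mod 307)
8^64 ≡ 24^2 = 576 ≡ 269 (mod 307)
8^128 ≡ 269^2 = 72361 ≡ 216 (mod 307)
153 = 128 + 16 + 8 + 1 in binary powers of 2.
So 8^153 ≡ 216 · 115 · 280 · 8 ≡ 306 (mod 307).
Since 8^d ≡ 306 (mod 307), base 8 does not prove 307 composite.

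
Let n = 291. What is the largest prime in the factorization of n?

291 = 3 · 97
97 is prime.
So 291 = 3 · 97; the largest prime factor is 97.

97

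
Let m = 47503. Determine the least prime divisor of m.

67

47503 is odd.
Digit sum 19, not divisible by 3.
Ends in 3: not divisible by 5.
7: 47503 = 7·6786 + 1
11: 47503 = 11·4318 + 5
13: 47503 = 13·3654 + 1
17: 47503 = 17·2794 + 5
19: 47503 = 19·2500 + 3
23: 47503 = 23·2065 + 8
29: 47503 = 29·1638 + 1
31: 47503 = 31·1532 + 11
37: 47503 = 37·1283 + 32
41: 47503 = 41·1158 + 25
43: 47503 = 43·1104 + 31
47: 47503 = 47·1010 + 33
53: 47503 = 53·896 + 15
59: 47503 = 59·805 + 8
61: 47503 = 61·778 + 45
67: 47503 = 67·709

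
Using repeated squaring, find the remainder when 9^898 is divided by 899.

545

9^1 ≡ 9 (mod 899)
9^2 ≡ 9^2 = 81 ≡ 81 (mod 899)
9^4 ≡ 81^2 = 6561 ≡ 268 (mod 899)
9^8 ≡ 268^2 = 71824 ≡ 803 (mod 899)
9^16 ≡ 803^2 = 644809 ≡ 226 (mod 899)
9^32 ≡ 226^2 = 51076 ≡ 732 (mod 899)
9^64 ≡ 732^2 = 535824 ≡ 20 (mod 899)
9^128 ≡ 20^2 = 400 ≡ 400 (mod 899)
9^256 ≡ 400^2 = 160000 ≡ 877 (mod 899)
9^512 ≡ 877^2 = 769129 ≡ 484 (mod 899)
898 = 512 + 256 + 128 + 2 in binary powers of 2.
So 9^898 ≡ 484 · 877 · 400 · 81 ≡ 545 (mod 899).
Since 545 ≠ 1, base 9 is a Fermat witness: 899 is composite.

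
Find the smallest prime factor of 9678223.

9678223 is odd.
Digit sum 37, not divisible by 3.
Ends in 3: not divisible by 5.
7: 9678223 = 7·1382603 + 2
11: 9678223 = 11·879838 + 5
13: 9678223 = 13·744478 + 9
17: 9678223 = 17·569307 + 4
19: 9678223 = 19·509380 + 3
23: 9678223 = 23·420792 + 7
29: 9678223 = 29·333731 + 24
31: 9678223 = 31·312200 + 23
37: 9678223 = 37·261573 + 22
41: 9678223 = 41·236054 + 9
43: 9678223 = 43·225074 + 41
47: 9678223 = 47·205919 + 30
53: 9678223 = 53·182607 + 52
59: 9678223 = 59·164037 + 40
61: 9678223 = 61·158659 + 24
67: 9678223 = 67·144451 + 6
71: 9678223 = 71·136313

71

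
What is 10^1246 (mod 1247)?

608

10^1 ≡ 10 (mod 1247)
10^2 ≡ 10^2 = 100 ≡ 100 (mod 1247)
10^4 ≡ 100^2 = 10000 ≡ 24 (mod 1247)
10^8 ≡ 24^2 = 576 ≡ 576 (mod 1247)
10^16 ≡ 576^2 = 331776 ≡ 74 (mod 1247)
10^32 ≡ 74^2 = 5476 ≡ 488 (mod 1247)
10^64 ≡ 488^2 = 238144 ≡ 1214 (mod 1247)
10^128 ≡ 1214^2 = 1473796 ≡ 1089 (mod 1247)
10^256 ≡ 1089^2 = 1185921 ≡ 24 (mod 1247)
10^512 ≡ 24^2 = 576 ≡ 576 (mod 1247)
10^1024 ≡ 576^2 = 331776 ≡ 74 (mod 1247)
1246 = 1024 + 128 + 64 + 16 + 8 + 4 + 2 in binary powers of 2.
So 10^1246 ≡ 74 · 1089 · 1214 · 74 · 576 · 24 · 100 ≡ 608 (mod 1247).
Since 608 ≠ 1, base 10 is a Fermat witness: 1247 is composite.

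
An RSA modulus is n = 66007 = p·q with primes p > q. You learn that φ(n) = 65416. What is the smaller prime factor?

149

φ(n) = (p−1)(q−1) = n − (p+q) + 1, so p + q = 66007 − 65416 + 1 = 592.
p and q are the roots of t² − 592t + 66007 = 0.
Discriminant: 592² − 4·66007 = 350464 − 264028 = 86436; √86436 = 294.
q = (592 − 294)/2 = 149, p = (592 + 294)/2 = 443.
Check: 149 · 443 = 66007.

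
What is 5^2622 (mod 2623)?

1301

5^1 ≡ 5 (mod 2623)
5^2 ≡ 5^2 = 25 ≡ 25 (mod 2623)
5^4 ≡ 25^2 = 625 ≡ 625 (mod 2623)
5^8 ≡ 625^2 = 390625 ≡ 2421 (mod 2623)
5^16 ≡ 2421^2 = 5861241 ≡ 1459 (mod 2623)
5^32 ≡ 1459^2 = 2128681 ≡ 1428 (mod 2623)
5^64 ≡ 1428^2 = 2039184 ≡ 1113 (mod 2623)
5^128 ≡ 1113^2 = 1238769 ≡ 713 (mod 2623)
5^256 ≡ 713^2 = 508369 ≡ 2130 (mod 2623)
5^512 ≡ 2130^2 = 4536900 ≡ 1733 (mod 2623)
5^1024 ≡ 1733^2 = 3003289 ≡ 2577 (mod 2623)
5^2048 ≡ 2577^2 = 6640929 ≡ 2116 (mod 2623)
2622 = 2048 + 512 + 32 + 16 + 8 + 4 + 2 in binary powers of 2.
So 5^2622 ≡ 2116 · 1733 · 1428 · 1459 · 2421 · 625 · 25 ≡ 1301 (mod 2623).
Since 1301 ≠ 1, base 5 is a Fermat witness: 2623 is composite.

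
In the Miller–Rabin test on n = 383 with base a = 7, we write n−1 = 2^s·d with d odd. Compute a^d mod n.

383 − 1 = 382 = 2^1 · 191, so d = 191.
7^1 ≡ 7 (mod 383)
7^2 ≡ 7^2 = 49 ≡ 49 (mod 383)
7^4 ≡ 49^2 = 2401 ≡ 103 (mod 383)
7^8 ≡ 103^2 = 10609 ≡ 268 (mod 383)
7^16 ≡ 268^2 = 71824 ≡ 203 (mod 383)
7^32 ≡ 203^2 = 41209 ≡ 228 (mod 383)
7^64 ≡ 228^2 = 51984 ≡ 279 (mod 383)
7^128 ≡ 279^2 = 77841 ≡ 92 (mod 383)
191 = 128 + 32 + 16 + 8 + 4 + 2 + 1 in binary powers of 2.
So 7^191 ≡ 92 · 228 · 203 · 268 · 103 · 49 · 7 ≡ 1 (mod 383).
Since 7^d ≡ 1 (mod 383), base 7 does not prove 383 composite.

1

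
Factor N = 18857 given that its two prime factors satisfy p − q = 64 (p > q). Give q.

109

Since p = q + 64, we have 18857 = q(q + 64), so q² + 64q − 18857 = 0.
Discriminant: 64² + 4·18857 = 4096 + 75428 = 79524; √79524 = 282.
q = (−64 + 282)/2 = 109, and p = q + 64 = 173.
Check: 109 · 173 = 18857.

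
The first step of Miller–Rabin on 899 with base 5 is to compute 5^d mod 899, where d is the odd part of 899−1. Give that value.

614

899 − 1 = 898 = 2^1 · 449, so d = 449.
5^1 ≡ 5 (mod 899)
5^2 ≡ 5^2 = 25 ≡ 25 (mod 899)
5^4 ≡ 25^2 = 625 ≡ 625 (mod 899)
5^8 ≡ 625^2 = 390625 ≡ 459 (mod 899)
5^16 ≡ 459^2 = 210681 ≡ 315 (mod 899)
5^32 ≡ 315^2 = 99225 ≡ 335 (mod 899)
5^64 ≡ 335^2 = 112225 ≡ 749 (mod 899)
5^128 ≡ 749^2 = 561001 ≡ 25 (mod 899)
5^256 ≡ 25^2 = 625 ≡ 625 (mod 899)
449 = 256 + 128 + 64 + 1 in binary powers of 2.
So 5^449 ≡ 625 · 25 · 749 · 5 ≡ 614 (mod 899).
Squaring chain: 614; never reaches −1, so base 5 is a Miller–Rabin witness that 899 is composite.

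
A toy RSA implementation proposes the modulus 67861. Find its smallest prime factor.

79

67861 is odd.
Digit sum 28, not divisible by 3.
Ends in 1: not divisible by 5.
7: 67861 = 7·9694 + 3
11: 67861 = 11·6169 + 2
13: 67861 = 13·5220 + 1
17: 67861 = 17·3991 + 14
19: 67861 = 19·3571 + 12
23: 67861 = 23·2950 + 11
29: 67861 = 29·2340 + 1
31: 67861 = 31·2189 + 2
37: 67861 = 37·1834 + 3
41: 67861 = 41·1655 + 6
43: 67861 = 43·1578 + 7
47: 67861 = 47·1443 + 40
53: 67861 = 53·1280 + 21
59: 67861 = 59·1150 + 11
61: 67861 = 61·1112 + 29
67: 67861 = 67·1012 + 57
71: 67861 = 71·955 + 56
73: 67861 = 73·929 + 44
79: 67861 = 79·859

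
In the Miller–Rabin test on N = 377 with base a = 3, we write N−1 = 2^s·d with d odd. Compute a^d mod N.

377 − 1 = 376 = 2^3 · 47, so d = 47.
3^1 ≡ 3 (mod 377)
3^2 ≡ 3^2 = 9 ≡ 9 (mod 377)
3^4 ≡ 9^2 = 81 ≡ 81 (mod 377)
3^8 ≡ 81^2 = 6561 ≡ 152 (mod 377)
3^16 ≡ 152^2 = 23104 ≡ 107 (mod 377)
3^32 ≡ 107^2 = 11449 ≡ 139 (mod 377)
47 = 32 + 8 + 4 + 2 + 1 in binary powers of 2.
So 3^47 ≡ 139 · 152 · 81 · 9 · 3 ≡ 308 (mod 377).
Squaring chain: 308 → 237 → 373; never reaches −1, so base 3 is a Miller–Rabin witness that 377 is composite.

308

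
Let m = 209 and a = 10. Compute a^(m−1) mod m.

10^1 ≡ 10 (mod 209)
10^2 ≡ 10^2 = 100 ≡ 100 (mod 209)
10^4 ≡ 100^2 = 10000 ≡ 177 (mod 209)
10^8 ≡ 177^2 = 31329 ≡ 188 (mod 209)
10^16 ≡ 188^2 = 35344 ≡ 23 (mod 209)
10^32 ≡ 23^2 = 529 ≡ 111 (mod 209)
10^64 ≡ 111^2 = 12321 ≡ 199 (mod 209)
10^128 ≡ 199^2 = 39601 ≡ 100 (mod 209)
208 = 128 + 64 + 16 in binary powers of 2.
So 10^208 ≡ 100 · 199 · 23 ≡ 199 (mod 209).
Since 199 ≠ 1, base 10 is a Fermat witness: 209 is composite.

199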